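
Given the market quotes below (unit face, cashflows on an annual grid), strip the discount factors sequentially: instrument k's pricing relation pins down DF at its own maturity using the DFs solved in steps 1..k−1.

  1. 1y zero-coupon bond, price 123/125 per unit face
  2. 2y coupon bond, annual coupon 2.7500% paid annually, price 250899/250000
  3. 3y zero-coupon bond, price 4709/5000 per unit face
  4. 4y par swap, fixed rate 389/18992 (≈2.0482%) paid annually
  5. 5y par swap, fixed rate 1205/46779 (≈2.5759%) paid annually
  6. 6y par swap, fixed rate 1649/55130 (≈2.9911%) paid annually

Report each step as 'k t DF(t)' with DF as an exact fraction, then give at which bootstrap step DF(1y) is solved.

1 1 123/125
2 2 594/625
3 3 4709/5000
4 4 4611/5000
5 5 1759/2000
6 6 8351/10000
DF(1y) is solved at step 1

step 1 [1y] zero: DF = P = 123/125 ≈ 0.984000
step 2 [2y] bond c/1=11/400: DF=(250899/250000 − 11/400·(0.984000))/(1+11/400) = 594/625 ≈ 0.950400
step 3 [3y] zero: DF = P = 4709/5000 ≈ 0.941800
step 4 [4y] swap r/1=389/18992: DF=(1 − 389/18992·(0.984000+0.950400+0.941800))/(1+389/18992) = 4611/5000 ≈ 0.922200
step 5 [5y] swap r/1=1205/46779: DF=(1 − 1205/46779·(0.984000+0.950400+0.941800+0.922200))/(1+1205/46779) = 1759/2000 ≈ 0.879500
step 6 [6y] swap r/1=1649/55130: DF=(1 − 1649/55130·(0.984000+0.950400+0.941800+0.922200+0.879500))/(1+1649/55130) = 8351/10000 ≈ 0.835100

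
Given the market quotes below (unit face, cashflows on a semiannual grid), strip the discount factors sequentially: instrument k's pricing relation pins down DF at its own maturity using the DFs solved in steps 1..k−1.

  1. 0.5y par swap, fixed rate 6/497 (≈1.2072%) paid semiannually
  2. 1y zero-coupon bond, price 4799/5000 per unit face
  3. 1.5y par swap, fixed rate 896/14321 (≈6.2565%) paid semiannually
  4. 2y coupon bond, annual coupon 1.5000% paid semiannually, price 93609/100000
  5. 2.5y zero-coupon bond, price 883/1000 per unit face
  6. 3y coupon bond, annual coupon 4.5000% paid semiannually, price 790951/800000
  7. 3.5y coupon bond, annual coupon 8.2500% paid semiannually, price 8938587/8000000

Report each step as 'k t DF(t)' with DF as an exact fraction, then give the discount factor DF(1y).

step 1 [0.5y] swap r/2=3/497: DF=(1 − 3/497·(0))/(1+3/497) = 497/500 ≈ 0.994000
step 2 [1y] zero: DF = P = 4799/5000 ≈ 0.959800
step 3 [1.5y] swap r/2=448/14321: DF=(1 − 448/14321·(0.994000+0.959800))/(1+448/14321) = 569/625 ≈ 0.910400
step 4 [2y] bond c/2=3/400: DF=(93609/100000 − 3/400·(0.994000+0.959800+0.910400))/(1+3/400) = 4539/5000 ≈ 0.907800
step 5 [2.5y] zero: DF = P = 883/1000 ≈ 0.883000
step 6 [3y] bond c/2=9/400: DF=(790951/800000 − 9/400·(0.994000+0.959800+0.910400+0.907800+0.883000))/(1+9/400) = 1729/2000 ≈ 0.864500
step 7 [3.5y] bond c/2=33/800: DF=(8938587/8000000 − 33/800·(0.994000+0.959800+0.910400+0.907800+0.883000+0.864500))/(1+33/800) = 534/625 ≈ 0.854400

1 1/2 497/500
2 1 4799/5000
3 3/2 569/625
4 2 4539/5000
5 5/2 883/1000
6 3 1729/2000
7 7/2 534/625
DF(1y) = 4799/5000 ≈ 0.959800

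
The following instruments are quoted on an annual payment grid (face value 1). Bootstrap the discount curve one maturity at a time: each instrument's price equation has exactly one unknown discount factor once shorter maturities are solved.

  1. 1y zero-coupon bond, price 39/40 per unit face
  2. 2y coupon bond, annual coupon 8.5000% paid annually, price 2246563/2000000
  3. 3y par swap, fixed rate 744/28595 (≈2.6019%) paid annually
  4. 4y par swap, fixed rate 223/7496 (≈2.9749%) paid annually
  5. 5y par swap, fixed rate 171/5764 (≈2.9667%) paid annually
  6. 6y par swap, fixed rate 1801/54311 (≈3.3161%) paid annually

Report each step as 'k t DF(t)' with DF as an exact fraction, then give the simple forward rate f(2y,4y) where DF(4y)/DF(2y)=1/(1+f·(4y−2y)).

1 1 39/40
2 2 9589/10000
3 3 1157/1250
4 4 1777/2000
5 5 1079/1250
6 6 8199/10000
f(2y,4y) = ((9589/10000)/(1777/2000) − 1)/(2) = 352/8885 ≈ 3.9617%

step 1 [1y] zero: DF = P = 39/40 ≈ 0.975000
step 2 [2y] bond c/1=17/200: DF=(2246563/2000000 − 17/200·(0.975000))/(1+17/200) = 9589/10000 ≈ 0.958900
step 3 [3y] swap r/1=744/28595: DF=(1 − 744/28595·(0.975000+0.958900))/(1+744/28595) = 1157/1250 ≈ 0.925600
step 4 [4y] swap r/1=223/7496: DF=(1 − 223/7496·(0.975000+0.958900+0.925600))/(1+223/7496) = 1777/2000 ≈ 0.888500
step 5 [5y] swap r/1=171/5764: DF=(1 − 171/5764·(0.975000+0.958900+0.925600+0.888500))/(1+171/5764) = 1079/1250 ≈ 0.863200
step 6 [6y] swap r/1=1801/54311: DF=(1 − 1801/54311·(0.975000+0.958900+0.925600+0.888500+0.863200))/(1+1801/54311) = 8199/10000 ≈ 0.819900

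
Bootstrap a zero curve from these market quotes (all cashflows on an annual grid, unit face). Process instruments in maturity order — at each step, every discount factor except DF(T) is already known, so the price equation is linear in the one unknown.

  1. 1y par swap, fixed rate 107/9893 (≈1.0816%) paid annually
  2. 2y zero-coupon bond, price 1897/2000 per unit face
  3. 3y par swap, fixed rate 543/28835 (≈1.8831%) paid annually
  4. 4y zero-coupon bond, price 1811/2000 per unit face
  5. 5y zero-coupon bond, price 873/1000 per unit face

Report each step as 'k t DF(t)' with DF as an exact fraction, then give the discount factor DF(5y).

step 1 [1y] swap r/1=107/9893: DF=(1 − 107/9893·(0))/(1+107/9893) = 9893/10000 ≈ 0.989300
step 2 [2y] zero: DF = P = 1897/2000 ≈ 0.948500
step 3 [3y] swap r/1=543/28835: DF=(1 − 543/28835·(0.989300+0.948500))/(1+543/28835) = 9457/10000 ≈ 0.945700
step 4 [4y] zero: DF = P = 1811/2000 ≈ 0.905500
step 5 [5y] zero: DF = P = 873/1000 ≈ 0.873000

1 1 9893/10000
2 2 1897/2000
3 3 9457/10000
4 4 1811/2000
5 5 873/1000
DF(5y) = 873/1000 ≈ 0.873000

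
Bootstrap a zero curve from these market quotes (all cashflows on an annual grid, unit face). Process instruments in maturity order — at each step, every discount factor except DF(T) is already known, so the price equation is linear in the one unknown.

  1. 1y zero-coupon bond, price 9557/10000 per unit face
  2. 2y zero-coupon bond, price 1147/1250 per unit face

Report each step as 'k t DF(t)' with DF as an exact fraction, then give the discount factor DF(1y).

1 1 9557/10000
2 2 1147/1250
DF(1y) = 9557/10000 ≈ 0.955700

step 1 [1y] zero: DF = P = 9557/10000 ≈ 0.955700
step 2 [2y] zero: DF = P = 1147/1250 ≈ 0.917600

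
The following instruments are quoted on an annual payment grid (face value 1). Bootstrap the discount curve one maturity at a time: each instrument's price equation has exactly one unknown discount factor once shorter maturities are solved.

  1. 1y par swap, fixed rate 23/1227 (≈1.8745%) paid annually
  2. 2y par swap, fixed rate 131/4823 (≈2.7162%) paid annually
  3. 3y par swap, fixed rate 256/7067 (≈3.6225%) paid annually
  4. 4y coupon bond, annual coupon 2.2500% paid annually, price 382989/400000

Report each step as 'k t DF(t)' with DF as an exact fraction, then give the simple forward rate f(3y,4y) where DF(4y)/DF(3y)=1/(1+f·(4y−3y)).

step 1 [1y] swap r/1=23/1227: DF=(1 − 23/1227·(0))/(1+23/1227) = 1227/1250 ≈ 0.981600
step 2 [2y] swap r/1=131/4823: DF=(1 − 131/4823·(0.981600))/(1+131/4823) = 2369/2500 ≈ 0.947600
step 3 [3y] swap r/1=256/7067: DF=(1 − 256/7067·(0.981600+0.947600))/(1+256/7067) = 561/625 ≈ 0.897600
step 4 [4y] bond c/1=9/400: DF=(382989/400000 − 9/400·(0.981600+0.947600+0.897600))/(1+9/400) = 4371/5000 ≈ 0.874200

1 1 1227/1250
2 2 2369/2500
3 3 561/625
4 4 4371/5000
f(3y,4y) = ((561/625)/(4371/5000) − 1)/(1) = 39/1457 ≈ 2.6767%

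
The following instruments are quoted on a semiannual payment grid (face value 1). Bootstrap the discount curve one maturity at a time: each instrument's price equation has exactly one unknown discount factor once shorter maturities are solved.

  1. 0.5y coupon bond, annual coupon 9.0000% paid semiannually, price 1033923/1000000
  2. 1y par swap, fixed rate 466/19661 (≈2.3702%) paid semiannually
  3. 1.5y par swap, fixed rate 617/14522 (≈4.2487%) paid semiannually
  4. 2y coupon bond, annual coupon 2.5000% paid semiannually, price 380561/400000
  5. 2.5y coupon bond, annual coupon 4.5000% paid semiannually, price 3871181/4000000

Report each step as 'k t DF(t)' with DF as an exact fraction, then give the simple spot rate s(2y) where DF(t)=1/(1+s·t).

step 1 [0.5y] bond c/2=9/200: DF=(1033923/1000000 − 9/200·(0))/(1+9/200) = 4947/5000 ≈ 0.989400
step 2 [1y] swap r/2=233/19661: DF=(1 − 233/19661·(0.989400))/(1+233/19661) = 9767/10000 ≈ 0.976700
step 3 [1.5y] swap r/2=617/29044: DF=(1 − 617/29044·(0.989400+0.976700))/(1+617/29044) = 9383/10000 ≈ 0.938300
step 4 [2y] bond c/2=1/80: DF=(380561/400000 − 1/80·(0.989400+0.976700+0.938300))/(1+1/80) = 4519/5000 ≈ 0.903800
step 5 [2.5y] bond c/2=9/400: DF=(3871181/4000000 − 9/400·(0.989400+0.976700+0.938300+0.903800))/(1+9/400) = 8627/10000 ≈ 0.862700

1 1/2 4947/5000
2 1 9767/10000
3 3/2 9383/10000
4 2 4519/5000
5 5/2 8627/10000
s(2y) = (1/(4519/5000) − 1)/(2) = 481/9038 ≈ 5.3220%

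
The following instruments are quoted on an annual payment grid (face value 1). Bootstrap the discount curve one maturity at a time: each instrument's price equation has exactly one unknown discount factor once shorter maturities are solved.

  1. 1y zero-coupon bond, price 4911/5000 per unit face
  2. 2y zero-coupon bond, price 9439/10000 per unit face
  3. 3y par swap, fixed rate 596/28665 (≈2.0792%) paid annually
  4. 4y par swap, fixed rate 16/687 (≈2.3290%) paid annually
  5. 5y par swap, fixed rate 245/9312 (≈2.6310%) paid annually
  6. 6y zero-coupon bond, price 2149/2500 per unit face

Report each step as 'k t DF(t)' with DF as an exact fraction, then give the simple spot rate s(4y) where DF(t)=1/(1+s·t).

step 1 [1y] zero: DF = P = 4911/5000 ≈ 0.982200
step 2 [2y] zero: DF = P = 9439/10000 ≈ 0.943900
step 3 [3y] swap r/1=596/28665: DF=(1 − 596/28665·(0.982200+0.943900))/(1+596/28665) = 2351/2500 ≈ 0.940400
step 4 [4y] swap r/1=16/687: DF=(1 − 16/687·(0.982200+0.943900+0.940400))/(1+16/687) = 114/125 ≈ 0.912000
step 5 [5y] swap r/1=245/9312: DF=(1 − 245/9312·(0.982200+0.943900+0.940400+0.912000))/(1+245/9312) = 351/400 ≈ 0.877500
step 6 [6y] zero: DF = P = 2149/2500 ≈ 0.859600

1 1 4911/5000
2 2 9439/10000
3 3 2351/2500
4 4 114/125
5 5 351/400
6 6 2149/2500
s(4y) = (1/(114/125) − 1)/(4) = 11/456 ≈ 2.4123%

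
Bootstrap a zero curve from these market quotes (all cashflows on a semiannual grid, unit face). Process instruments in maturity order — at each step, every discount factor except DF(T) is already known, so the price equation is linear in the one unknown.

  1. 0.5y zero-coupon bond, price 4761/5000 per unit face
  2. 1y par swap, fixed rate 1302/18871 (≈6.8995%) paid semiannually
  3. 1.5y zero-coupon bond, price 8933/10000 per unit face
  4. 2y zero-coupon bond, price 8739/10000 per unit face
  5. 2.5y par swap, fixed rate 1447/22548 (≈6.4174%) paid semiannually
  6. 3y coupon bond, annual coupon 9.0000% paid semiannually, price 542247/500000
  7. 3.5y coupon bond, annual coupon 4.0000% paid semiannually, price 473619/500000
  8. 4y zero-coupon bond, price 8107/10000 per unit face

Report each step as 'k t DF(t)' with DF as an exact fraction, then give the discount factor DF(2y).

step 1 [0.5y] zero: DF = P = 4761/5000 ≈ 0.952200
step 2 [1y] swap r/2=651/18871: DF=(1 − 651/18871·(0.952200))/(1+651/18871) = 9349/10000 ≈ 0.934900
step 3 [1.5y] zero: DF = P = 8933/10000 ≈ 0.893300
step 4 [2y] zero: DF = P = 8739/10000 ≈ 0.873900
step 5 [2.5y] swap r/2=1447/45096: DF=(1 − 1447/45096·(0.952200+0.934900+0.893300+0.873900))/(1+1447/45096) = 8553/10000 ≈ 0.855300
step 6 [3y] bond c/2=9/200: DF=(542247/500000 − 9/200·(0.952200+0.934900+0.893300+0.873900+0.855300))/(1+9/200) = 2109/2500 ≈ 0.843600
step 7 [3.5y] bond c/2=1/50: DF=(473619/500000 − 1/50·(0.952200+0.934900+0.893300+0.873900+0.855300+0.843600))/(1+1/50) = 8237/10000 ≈ 0.823700
step 8 [4y] zero: DF = P = 8107/10000 ≈ 0.810700

1 1/2 4761/5000
2 1 9349/10000
3 3/2 8933/10000
4 2 8739/10000
5 5/2 8553/10000
6 3 2109/2500
7 7/2 8237/10000
8 4 8107/10000
DF(2y) = 8739/10000 ≈ 0.873900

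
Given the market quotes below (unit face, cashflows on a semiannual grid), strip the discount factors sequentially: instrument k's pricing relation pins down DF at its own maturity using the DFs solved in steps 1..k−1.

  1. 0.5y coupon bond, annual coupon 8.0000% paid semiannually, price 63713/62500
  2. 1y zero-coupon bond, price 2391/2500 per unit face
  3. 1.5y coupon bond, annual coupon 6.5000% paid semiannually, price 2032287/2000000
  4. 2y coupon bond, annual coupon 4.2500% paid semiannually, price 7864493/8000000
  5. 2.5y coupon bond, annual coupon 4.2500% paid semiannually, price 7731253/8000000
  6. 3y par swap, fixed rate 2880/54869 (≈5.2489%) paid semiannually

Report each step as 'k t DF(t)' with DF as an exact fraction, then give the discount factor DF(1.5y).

step 1 [0.5y] bond c/2=1/25: DF=(63713/62500 − 1/25·(0))/(1+1/25) = 4901/5000 ≈ 0.980200
step 2 [1y] zero: DF = P = 2391/2500 ≈ 0.956400
step 3 [1.5y] bond c/2=13/400: DF=(2032287/2000000 − 13/400·(0.980200+0.956400))/(1+13/400) = 577/625 ≈ 0.923200
step 4 [2y] bond c/2=17/800: DF=(7864493/8000000 − 17/800·(0.980200+0.956400+0.923200))/(1+17/800) = 9031/10000 ≈ 0.903100
step 5 [2.5y] bond c/2=17/800: DF=(7731253/8000000 − 17/800·(0.980200+0.956400+0.923200+0.903100))/(1+17/800) = 217/250 ≈ 0.868000
step 6 [3y] swap r/2=1440/54869: DF=(1 − 1440/54869·(0.980200+0.956400+0.923200+0.903100+0.868000))/(1+1440/54869) = 107/125 ≈ 0.856000

1 1/2 4901/5000
2 1 2391/2500
3 3/2 577/625
4 2 9031/10000
5 5/2 217/250
6 3 107/125
DF(1.5y) = 577/625 ≈ 0.923200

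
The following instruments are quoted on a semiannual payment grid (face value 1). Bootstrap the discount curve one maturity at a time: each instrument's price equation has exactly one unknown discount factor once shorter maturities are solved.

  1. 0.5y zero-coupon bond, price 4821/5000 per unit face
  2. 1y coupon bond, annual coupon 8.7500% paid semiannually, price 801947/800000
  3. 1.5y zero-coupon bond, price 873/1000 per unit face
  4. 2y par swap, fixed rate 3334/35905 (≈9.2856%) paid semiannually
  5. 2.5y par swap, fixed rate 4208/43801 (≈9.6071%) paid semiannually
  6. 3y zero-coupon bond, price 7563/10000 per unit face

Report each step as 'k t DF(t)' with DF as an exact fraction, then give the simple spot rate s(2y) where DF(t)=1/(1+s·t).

step 1 [0.5y] zero: DF = P = 4821/5000 ≈ 0.964200
step 2 [1y] bond c/2=7/160: DF=(801947/800000 − 7/160·(0.964200))/(1+7/160) = 23/25 ≈ 0.920000
step 3 [1.5y] zero: DF = P = 873/1000 ≈ 0.873000
step 4 [2y] swap r/2=1667/35905: DF=(1 − 1667/35905·(0.964200+0.920000+0.873000))/(1+1667/35905) = 8333/10000 ≈ 0.833300
step 5 [2.5y] swap r/2=2104/43801: DF=(1 − 2104/43801·(0.964200+0.920000+0.873000+0.833300))/(1+2104/43801) = 987/1250 ≈ 0.789600
step 6 [3y] zero: DF = P = 7563/10000 ≈ 0.756300

1 1/2 4821/5000
2 1 23/25
3 3/2 873/1000
4 2 8333/10000
5 5/2 987/1250
6 3 7563/10000
s(2y) = (1/(8333/10000) − 1)/(2) = 1667/16666 ≈ 10.0024%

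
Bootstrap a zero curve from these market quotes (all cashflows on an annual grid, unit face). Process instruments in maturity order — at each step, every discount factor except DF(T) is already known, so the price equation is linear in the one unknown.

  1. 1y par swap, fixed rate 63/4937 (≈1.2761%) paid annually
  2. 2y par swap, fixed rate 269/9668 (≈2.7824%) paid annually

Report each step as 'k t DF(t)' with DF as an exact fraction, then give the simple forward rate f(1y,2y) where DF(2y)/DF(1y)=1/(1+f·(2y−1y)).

step 1 [1y] swap r/1=63/4937: DF=(1 − 63/4937·(0))/(1+63/4937) = 4937/5000 ≈ 0.987400
step 2 [2y] swap r/1=269/9668: DF=(1 − 269/9668·(0.987400))/(1+269/9668) = 4731/5000 ≈ 0.946200

1 1 4937/5000
2 2 4731/5000
f(1y,2y) = ((4937/5000)/(4731/5000) − 1)/(1) = 206/4731 ≈ 4.3543%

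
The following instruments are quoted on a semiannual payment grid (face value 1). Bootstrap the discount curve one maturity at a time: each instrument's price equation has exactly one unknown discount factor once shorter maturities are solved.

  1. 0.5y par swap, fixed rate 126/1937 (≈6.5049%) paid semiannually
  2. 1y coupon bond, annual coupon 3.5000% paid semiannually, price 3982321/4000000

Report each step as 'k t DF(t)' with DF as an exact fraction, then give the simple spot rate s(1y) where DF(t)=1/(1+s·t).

step 1 [0.5y] swap r/2=63/1937: DF=(1 − 63/1937·(0))/(1+63/1937) = 1937/2000 ≈ 0.968500
step 2 [1y] bond c/2=7/400: DF=(3982321/4000000 − 7/400·(0.968500))/(1+7/400) = 4809/5000 ≈ 0.961800

1 1/2 1937/2000
2 1 4809/5000
s(1y) = (1/(4809/5000) − 1)/(1) = 191/4809 ≈ 3.9717%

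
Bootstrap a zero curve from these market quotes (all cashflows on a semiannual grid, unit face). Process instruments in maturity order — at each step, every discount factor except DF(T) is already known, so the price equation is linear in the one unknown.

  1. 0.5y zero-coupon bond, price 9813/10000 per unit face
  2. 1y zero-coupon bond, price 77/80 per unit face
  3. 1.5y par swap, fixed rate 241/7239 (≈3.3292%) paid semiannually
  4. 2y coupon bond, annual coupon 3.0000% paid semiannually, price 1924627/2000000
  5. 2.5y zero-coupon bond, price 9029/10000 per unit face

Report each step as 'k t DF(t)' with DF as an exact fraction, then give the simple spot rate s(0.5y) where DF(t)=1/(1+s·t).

1 1/2 9813/10000
2 1 77/80
3 3/2 4759/5000
4 2 9053/10000
5 5/2 9029/10000
s(0.5y) = (1/(9813/10000) − 1)/(1/2) = 374/9813 ≈ 3.8113%

step 1 [0.5y] zero: DF = P = 9813/10000 ≈ 0.981300
step 2 [1y] zero: DF = P = 77/80 ≈ 0.962500
step 3 [1.5y] swap r/2=241/14478: DF=(1 − 241/14478·(0.981300+0.962500))/(1+241/14478) = 4759/5000 ≈ 0.951800
step 4 [2y] bond c/2=3/200: DF=(1924627/2000000 − 3/200·(0.981300+0.962500+0.951800))/(1+3/200) = 9053/10000 ≈ 0.905300
step 5 [2.5y] zero: DF = P = 9029/10000 ≈ 0.902900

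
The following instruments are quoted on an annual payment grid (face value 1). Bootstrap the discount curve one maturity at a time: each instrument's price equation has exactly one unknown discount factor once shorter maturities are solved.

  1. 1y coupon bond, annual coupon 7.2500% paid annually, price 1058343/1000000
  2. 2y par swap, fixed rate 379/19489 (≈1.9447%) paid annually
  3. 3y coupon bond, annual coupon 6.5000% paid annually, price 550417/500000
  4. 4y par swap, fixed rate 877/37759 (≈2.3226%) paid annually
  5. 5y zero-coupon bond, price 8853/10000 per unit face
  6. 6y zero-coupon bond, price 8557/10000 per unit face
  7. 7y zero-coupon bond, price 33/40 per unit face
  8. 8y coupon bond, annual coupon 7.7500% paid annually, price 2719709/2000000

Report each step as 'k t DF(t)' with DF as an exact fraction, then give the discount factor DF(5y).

step 1 [1y] bond c/1=29/400: DF=(1058343/1000000 − 29/400·(0))/(1+29/400) = 2467/2500 ≈ 0.986800
step 2 [2y] swap r/1=379/19489: DF=(1 − 379/19489·(0.986800))/(1+379/19489) = 9621/10000 ≈ 0.962100
step 3 [3y] bond c/1=13/200: DF=(550417/500000 − 13/200·(0.986800+0.962100))/(1+13/200) = 9147/10000 ≈ 0.914700
step 4 [4y] swap r/1=877/37759: DF=(1 − 877/37759·(0.986800+0.962100+0.914700))/(1+877/37759) = 9123/10000 ≈ 0.912300
step 5 [5y] zero: DF = P = 8853/10000 ≈ 0.885300
step 6 [6y] zero: DF = P = 8557/10000 ≈ 0.855700
step 7 [7y] zero: DF = P = 33/40 ≈ 0.825000
step 8 [8y] bond c/1=31/400: DF=(2719709/2000000 − 31/400·(0.986800+0.962100+0.914700+0.912300+0.885300+0.855700+0.825000))/(1+31/400) = 8059/10000 ≈ 0.805900

1 1 2467/2500
2 2 9621/10000
3 3 9147/10000
4 4 9123/10000
5 5 8853/10000
6 6 8557/10000
7 7 33/40
8 8 8059/10000
DF(5y) = 8853/10000 ≈ 0.885300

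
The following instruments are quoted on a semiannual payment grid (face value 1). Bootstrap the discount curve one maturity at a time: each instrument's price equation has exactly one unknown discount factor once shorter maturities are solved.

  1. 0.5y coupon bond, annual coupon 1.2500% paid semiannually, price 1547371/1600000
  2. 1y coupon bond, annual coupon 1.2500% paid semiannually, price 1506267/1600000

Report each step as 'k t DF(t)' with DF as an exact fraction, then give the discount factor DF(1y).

step 1 [0.5y] bond c/2=1/160: DF=(1547371/1600000 − 1/160·(0))/(1+1/160) = 9611/10000 ≈ 0.961100
step 2 [1y] bond c/2=1/160: DF=(1506267/1600000 − 1/160·(0.961100))/(1+1/160) = 581/625 ≈ 0.929600

1 1/2 9611/10000
2 1 581/625
DF(1y) = 581/625 ≈ 0.929600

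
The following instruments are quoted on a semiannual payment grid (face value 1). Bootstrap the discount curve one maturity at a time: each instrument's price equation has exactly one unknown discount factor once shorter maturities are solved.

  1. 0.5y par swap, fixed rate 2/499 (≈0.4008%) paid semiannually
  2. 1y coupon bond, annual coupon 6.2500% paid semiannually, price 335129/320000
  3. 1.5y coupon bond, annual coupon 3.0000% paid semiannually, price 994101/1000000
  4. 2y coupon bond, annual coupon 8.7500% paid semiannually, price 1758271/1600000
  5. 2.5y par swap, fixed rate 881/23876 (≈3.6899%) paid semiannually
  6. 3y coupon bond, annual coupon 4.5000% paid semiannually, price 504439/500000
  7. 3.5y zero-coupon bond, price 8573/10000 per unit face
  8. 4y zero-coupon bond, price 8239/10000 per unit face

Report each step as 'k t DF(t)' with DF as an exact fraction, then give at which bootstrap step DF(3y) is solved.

1 1/2 499/500
2 1 9853/10000
3 3/2 9501/10000
4 2 9299/10000
5 5/2 9119/10000
6 3 551/625
7 7/2 8573/10000
8 4 8239/10000
DF(3y) is solved at step 6

step 1 [0.5y] swap r/2=1/499: DF=(1 − 1/499·(0))/(1+1/499) = 499/500 ≈ 0.998000
step 2 [1y] bond c/2=1/32: DF=(335129/320000 − 1/32·(0.998000))/(1+1/32) = 9853/10000 ≈ 0.985300
step 3 [1.5y] bond c/2=3/200: DF=(994101/1000000 − 3/200·(0.998000+0.985300))/(1+3/200) = 9501/10000 ≈ 0.950100
step 4 [2y] bond c/2=7/160: DF=(1758271/1600000 − 7/160·(0.998000+0.985300+0.950100))/(1+7/160) = 9299/10000 ≈ 0.929900
step 5 [2.5y] swap r/2=881/47752: DF=(1 − 881/47752·(0.998000+0.985300+0.950100+0.929900))/(1+881/47752) = 9119/10000 ≈ 0.911900
step 6 [3y] bond c/2=9/400: DF=(504439/500000 − 9/400·(0.998000+0.985300+0.950100+0.929900+0.911900))/(1+9/400) = 551/625 ≈ 0.881600
step 7 [3.5y] zero: DF = P = 8573/10000 ≈ 0.857300
step 8 [4y] zero: DF = P = 8239/10000 ≈ 0.823900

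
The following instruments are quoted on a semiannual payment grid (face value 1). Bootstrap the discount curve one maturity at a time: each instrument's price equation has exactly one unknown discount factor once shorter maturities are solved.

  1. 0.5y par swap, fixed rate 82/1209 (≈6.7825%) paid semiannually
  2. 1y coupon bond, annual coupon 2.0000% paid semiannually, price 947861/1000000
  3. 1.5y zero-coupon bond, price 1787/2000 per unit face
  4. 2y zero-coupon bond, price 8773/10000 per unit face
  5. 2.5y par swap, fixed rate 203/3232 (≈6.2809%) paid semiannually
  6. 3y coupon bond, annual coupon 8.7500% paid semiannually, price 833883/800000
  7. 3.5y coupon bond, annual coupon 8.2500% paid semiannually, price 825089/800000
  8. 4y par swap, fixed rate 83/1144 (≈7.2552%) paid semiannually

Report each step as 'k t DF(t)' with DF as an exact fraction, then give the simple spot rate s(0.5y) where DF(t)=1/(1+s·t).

step 1 [0.5y] swap r/2=41/1209: DF=(1 − 41/1209·(0))/(1+41/1209) = 1209/1250 ≈ 0.967200
step 2 [1y] bond c/2=1/100: DF=(947861/1000000 − 1/100·(0.967200))/(1+1/100) = 9289/10000 ≈ 0.928900
step 3 [1.5y] zero: DF = P = 1787/2000 ≈ 0.893500
step 4 [2y] zero: DF = P = 8773/10000 ≈ 0.877300
step 5 [2.5y] swap r/2=203/6464: DF=(1 − 203/6464·(0.967200+0.928900+0.893500+0.877300))/(1+203/6464) = 8579/10000 ≈ 0.857900
step 6 [3y] bond c/2=7/160: DF=(833883/800000 − 7/160·(0.967200+0.928900+0.893500+0.877300+0.857900))/(1+7/160) = 809/1000 ≈ 0.809000
step 7 [3.5y] bond c/2=33/800: DF=(825089/800000 − 33/800·(0.967200+0.928900+0.893500+0.877300+0.857900+0.809000))/(1+33/800) = 487/625 ≈ 0.779200
step 8 [4y] swap r/2=83/2288: DF=(1 − 83/2288·(0.967200+0.928900+0.893500+0.877300+0.857900+0.809000+0.779200))/(1+83/2288) = 751/1000 ≈ 0.751000

1 1/2 1209/1250
2 1 9289/10000
3 3/2 1787/2000
4 2 8773/10000
5 5/2 8579/10000
6 3 809/1000
7 7/2 487/625
8 4 751/1000
s(0.5y) = (1/(1209/1250) − 1)/(1/2) = 82/1209 ≈ 6.7825%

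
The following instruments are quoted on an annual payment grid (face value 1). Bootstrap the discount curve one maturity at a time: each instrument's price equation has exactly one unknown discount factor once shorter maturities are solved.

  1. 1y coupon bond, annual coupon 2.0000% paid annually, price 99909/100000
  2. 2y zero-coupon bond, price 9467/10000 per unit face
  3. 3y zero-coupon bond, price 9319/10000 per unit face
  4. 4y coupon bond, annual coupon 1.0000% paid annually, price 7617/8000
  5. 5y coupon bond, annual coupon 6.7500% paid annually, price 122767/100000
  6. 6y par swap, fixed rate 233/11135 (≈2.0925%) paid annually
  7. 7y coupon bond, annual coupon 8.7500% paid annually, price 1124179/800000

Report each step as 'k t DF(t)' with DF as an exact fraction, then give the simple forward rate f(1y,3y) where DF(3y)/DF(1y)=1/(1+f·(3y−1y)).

1 1 1959/2000
2 2 9467/10000
3 3 9319/10000
4 4 1143/1250
5 5 1823/2000
6 6 1767/2000
7 7 4221/5000
f(1y,3y) = ((1959/2000)/(9319/10000) − 1)/(2) = 238/9319 ≈ 2.5539%

step 1 [1y] bond c/1=1/50: DF=(99909/100000 − 1/50·(0))/(1+1/50) = 1959/2000 ≈ 0.979500
step 2 [2y] zero: DF = P = 9467/10000 ≈ 0.946700
step 3 [3y] zero: DF = P = 9319/10000 ≈ 0.931900
step 4 [4y] bond c/1=1/100: DF=(7617/8000 − 1/100·(0.979500+0.946700+0.931900))/(1+1/100) = 1143/1250 ≈ 0.914400
step 5 [5y] bond c/1=27/400: DF=(122767/100000 − 27/400·(0.979500+0.946700+0.931900+0.914400))/(1+27/400) = 1823/2000 ≈ 0.911500
step 6 [6y] swap r/1=233/11135: DF=(1 − 233/11135·(0.979500+0.946700+0.931900+0.914400+0.911500))/(1+233/11135) = 1767/2000 ≈ 0.883500
step 7 [7y] bond c/1=7/80: DF=(1124179/800000 − 7/80·(0.979500+0.946700+0.931900+0.914400+0.911500+0.883500))/(1+7/80) = 4221/5000 ≈ 0.844200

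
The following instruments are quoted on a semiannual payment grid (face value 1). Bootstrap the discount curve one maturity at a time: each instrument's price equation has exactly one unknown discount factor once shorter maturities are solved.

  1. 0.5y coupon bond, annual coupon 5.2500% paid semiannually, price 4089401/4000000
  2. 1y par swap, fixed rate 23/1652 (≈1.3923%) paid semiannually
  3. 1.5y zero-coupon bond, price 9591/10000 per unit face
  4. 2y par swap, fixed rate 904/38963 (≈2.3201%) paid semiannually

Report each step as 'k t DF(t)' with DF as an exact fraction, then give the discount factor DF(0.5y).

1 1/2 4981/5000
2 1 4931/5000
3 3/2 9591/10000
4 2 2387/2500
DF(0.5y) = 4981/5000 ≈ 0.996200

step 1 [0.5y] bond c/2=21/800: DF=(4089401/4000000 − 21/800·(0))/(1+21/800) = 4981/5000 ≈ 0.996200
step 2 [1y] swap r/2=23/3304: DF=(1 − 23/3304·(0.996200))/(1+23/3304) = 4931/5000 ≈ 0.986200
step 3 [1.5y] zero: DF = P = 9591/10000 ≈ 0.959100
step 4 [2y] swap r/2=452/38963: DF=(1 − 452/38963·(0.996200+0.986200+0.959100))/(1+452/38963) = 2387/2500 ≈ 0.954800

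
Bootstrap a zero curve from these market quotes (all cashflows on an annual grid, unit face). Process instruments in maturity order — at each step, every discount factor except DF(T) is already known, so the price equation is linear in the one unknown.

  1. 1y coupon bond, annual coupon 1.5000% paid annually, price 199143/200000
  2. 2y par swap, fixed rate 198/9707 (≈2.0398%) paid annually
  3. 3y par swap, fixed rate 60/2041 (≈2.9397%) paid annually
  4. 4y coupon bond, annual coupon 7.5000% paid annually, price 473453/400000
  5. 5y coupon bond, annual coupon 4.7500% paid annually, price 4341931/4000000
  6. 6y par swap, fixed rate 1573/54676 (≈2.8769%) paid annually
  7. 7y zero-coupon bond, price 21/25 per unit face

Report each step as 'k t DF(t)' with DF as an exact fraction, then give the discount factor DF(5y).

step 1 [1y] bond c/1=3/200: DF=(199143/200000 − 3/200·(0))/(1+3/200) = 981/1000 ≈ 0.981000
step 2 [2y] swap r/1=198/9707: DF=(1 − 198/9707·(0.981000))/(1+198/9707) = 2401/2500 ≈ 0.960400
step 3 [3y] swap r/1=60/2041: DF=(1 − 60/2041·(0.981000+0.960400))/(1+60/2041) = 229/250 ≈ 0.916000
step 4 [4y] bond c/1=3/40: DF=(473453/400000 − 3/40·(0.981000+0.960400+0.916000))/(1+3/40) = 9017/10000 ≈ 0.901700
step 5 [5y] bond c/1=19/400: DF=(4341931/4000000 − 19/400·(0.981000+0.960400+0.916000+0.901700))/(1+19/400) = 4329/5000 ≈ 0.865800
step 6 [6y] swap r/1=1573/54676: DF=(1 − 1573/54676·(0.981000+0.960400+0.916000+0.901700+0.865800))/(1+1573/54676) = 8427/10000 ≈ 0.842700
step 7 [7y] zero: DF = P = 21/25 ≈ 0.840000

1 1 981/1000
2 2 2401/2500
3 3 229/250
4 4 9017/10000
5 5 4329/5000
6 6 8427/10000
7 7 21/25
DF(5y) = 4329/5000 ≈ 0.865800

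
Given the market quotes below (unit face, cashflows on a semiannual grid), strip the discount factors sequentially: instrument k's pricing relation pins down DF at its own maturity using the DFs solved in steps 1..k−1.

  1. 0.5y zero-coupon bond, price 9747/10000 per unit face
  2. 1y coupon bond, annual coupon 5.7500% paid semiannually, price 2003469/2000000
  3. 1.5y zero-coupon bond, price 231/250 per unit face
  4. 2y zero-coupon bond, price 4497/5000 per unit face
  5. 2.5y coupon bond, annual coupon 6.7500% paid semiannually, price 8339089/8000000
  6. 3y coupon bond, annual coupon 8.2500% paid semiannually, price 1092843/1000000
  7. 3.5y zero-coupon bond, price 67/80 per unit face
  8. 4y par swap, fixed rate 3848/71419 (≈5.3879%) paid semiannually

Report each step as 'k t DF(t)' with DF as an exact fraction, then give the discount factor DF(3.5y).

1 1/2 9747/10000
2 1 1893/2000
3 3/2 231/250
4 2 4497/5000
5 5/2 8861/10000
6 3 8661/10000
7 7/2 67/80
8 4 2019/2500
DF(3.5y) = 67/80 ≈ 0.837500

step 1 [0.5y] zero: DF = P = 9747/10000 ≈ 0.974700
step 2 [1y] bond c/2=23/800: DF=(2003469/2000000 − 23/800·(0.974700))/(1+23/800) = 1893/2000 ≈ 0.946500
step 3 [1.5y] zero: DF = P = 231/250 ≈ 0.924000
step 4 [2y] zero: DF = P = 4497/5000 ≈ 0.899400
step 5 [2.5y] bond c/2=27/800: DF=(8339089/8000000 − 27/800·(0.974700+0.946500+0.924000+0.899400))/(1+27/800) = 8861/10000 ≈ 0.886100
step 6 [3y] bond c/2=33/800: DF=(1092843/1000000 − 33/800·(0.974700+0.946500+0.924000+0.899400+0.886100))/(1+33/800) = 8661/10000 ≈ 0.866100
step 7 [3.5y] zero: DF = P = 67/80 ≈ 0.837500
step 8 [4y] swap r/2=1924/71419: DF=(1 − 1924/71419·(0.974700+0.946500+0.924000+0.899400+0.886100+0.866100+0.837500))/(1+1924/71419) = 2019/2500 ≈ 0.807600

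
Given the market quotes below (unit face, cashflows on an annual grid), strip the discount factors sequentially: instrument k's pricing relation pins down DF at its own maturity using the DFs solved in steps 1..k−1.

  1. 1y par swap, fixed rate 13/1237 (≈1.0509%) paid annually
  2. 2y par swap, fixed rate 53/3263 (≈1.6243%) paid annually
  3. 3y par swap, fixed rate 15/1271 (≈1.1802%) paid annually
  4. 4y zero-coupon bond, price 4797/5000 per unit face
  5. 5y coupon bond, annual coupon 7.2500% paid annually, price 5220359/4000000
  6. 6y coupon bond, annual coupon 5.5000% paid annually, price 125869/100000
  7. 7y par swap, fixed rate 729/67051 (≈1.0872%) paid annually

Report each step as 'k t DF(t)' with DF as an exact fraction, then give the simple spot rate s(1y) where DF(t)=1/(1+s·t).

1 1 1237/1250
2 2 4841/5000
3 3 1931/2000
4 4 4797/5000
5 5 1193/1250
6 6 9409/10000
7 7 9271/10000
s(1y) = (1/(1237/1250) − 1)/(1) = 13/1237 ≈ 1.0509%

step 1 [1y] swap r/1=13/1237: DF=(1 − 13/1237·(0))/(1+13/1237) = 1237/1250 ≈ 0.989600
step 2 [2y] swap r/1=53/3263: DF=(1 − 53/3263·(0.989600))/(1+53/3263) = 4841/5000 ≈ 0.968200
step 3 [3y] swap r/1=15/1271: DF=(1 − 15/1271·(0.989600+0.968200))/(1+15/1271) = 1931/2000 ≈ 0.965500
step 4 [4y] zero: DF = P = 4797/5000 ≈ 0.959400
step 5 [5y] bond c/1=29/400: DF=(5220359/4000000 − 29/400·(0.989600+0.968200+0.965500+0.959400))/(1+29/400) = 1193/1250 ≈ 0.954400
step 6 [6y] bond c/1=11/200: DF=(125869/100000 − 11/200·(0.989600+0.968200+0.965500+0.959400+0.954400))/(1+11/200) = 9409/10000 ≈ 0.940900
step 7 [7y] swap r/1=729/67051: DF=(1 − 729/67051·(0.989600+0.968200+0.965500+0.959400+0.954400+0.940900))/(1+729/67051) = 9271/10000 ≈ 0.927100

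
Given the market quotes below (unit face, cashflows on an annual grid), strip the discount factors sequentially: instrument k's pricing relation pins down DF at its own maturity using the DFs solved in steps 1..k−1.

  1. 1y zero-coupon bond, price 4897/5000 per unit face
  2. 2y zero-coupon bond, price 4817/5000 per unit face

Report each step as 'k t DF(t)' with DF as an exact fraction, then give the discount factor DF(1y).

step 1 [1y] zero: DF = P = 4897/5000 ≈ 0.979400
step 2 [2y] zero: DF = P = 4817/5000 ≈ 0.963400

1 1 4897/5000
2 2 4817/5000
DF(1y) = 4897/5000 ≈ 0.979400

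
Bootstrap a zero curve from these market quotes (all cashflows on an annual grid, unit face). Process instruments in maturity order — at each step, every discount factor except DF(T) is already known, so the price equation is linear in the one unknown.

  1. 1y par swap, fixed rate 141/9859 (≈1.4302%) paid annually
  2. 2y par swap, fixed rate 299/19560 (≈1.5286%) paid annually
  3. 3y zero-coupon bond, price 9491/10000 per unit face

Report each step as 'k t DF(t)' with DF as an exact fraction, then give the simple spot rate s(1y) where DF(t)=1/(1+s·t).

step 1 [1y] swap r/1=141/9859: DF=(1 − 141/9859·(0))/(1+141/9859) = 9859/10000 ≈ 0.985900
step 2 [2y] swap r/1=299/19560: DF=(1 − 299/19560·(0.985900))/(1+299/19560) = 9701/10000 ≈ 0.970100
step 3 [3y] zero: DF = P = 9491/10000 ≈ 0.949100

1 1 9859/10000
2 2 9701/10000
3 3 9491/10000
s(1y) = (1/(9859/10000) − 1)/(1) = 141/9859 ≈ 1.4302%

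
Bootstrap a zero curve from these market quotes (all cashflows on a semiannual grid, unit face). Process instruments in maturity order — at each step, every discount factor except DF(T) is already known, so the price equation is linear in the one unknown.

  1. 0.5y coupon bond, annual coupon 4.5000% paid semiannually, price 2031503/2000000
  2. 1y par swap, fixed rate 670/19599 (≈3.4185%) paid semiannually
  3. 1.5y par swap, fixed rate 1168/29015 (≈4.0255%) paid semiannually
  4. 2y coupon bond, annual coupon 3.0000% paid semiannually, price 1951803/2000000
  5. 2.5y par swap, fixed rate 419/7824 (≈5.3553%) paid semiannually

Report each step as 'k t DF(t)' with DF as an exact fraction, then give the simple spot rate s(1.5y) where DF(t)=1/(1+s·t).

step 1 [0.5y] bond c/2=9/400: DF=(2031503/2000000 − 9/400·(0))/(1+9/400) = 4967/5000 ≈ 0.993400
step 2 [1y] swap r/2=335/19599: DF=(1 − 335/19599·(0.993400))/(1+335/19599) = 1933/2000 ≈ 0.966500
step 3 [1.5y] swap r/2=584/29015: DF=(1 − 584/29015·(0.993400+0.966500))/(1+584/29015) = 1177/1250 ≈ 0.941600
step 4 [2y] bond c/2=3/200: DF=(1951803/2000000 − 3/200·(0.993400+0.966500+0.941600))/(1+3/200) = 4593/5000 ≈ 0.918600
step 5 [2.5y] swap r/2=419/15648: DF=(1 − 419/15648·(0.993400+0.966500+0.941600+0.918600))/(1+419/15648) = 8743/10000 ≈ 0.874300

1 1/2 4967/5000
2 1 1933/2000
3 3/2 1177/1250
4 2 4593/5000
5 5/2 8743/10000
s(1.5y) = (1/(1177/1250) − 1)/(3/2) = 146/3531 ≈ 4.1348%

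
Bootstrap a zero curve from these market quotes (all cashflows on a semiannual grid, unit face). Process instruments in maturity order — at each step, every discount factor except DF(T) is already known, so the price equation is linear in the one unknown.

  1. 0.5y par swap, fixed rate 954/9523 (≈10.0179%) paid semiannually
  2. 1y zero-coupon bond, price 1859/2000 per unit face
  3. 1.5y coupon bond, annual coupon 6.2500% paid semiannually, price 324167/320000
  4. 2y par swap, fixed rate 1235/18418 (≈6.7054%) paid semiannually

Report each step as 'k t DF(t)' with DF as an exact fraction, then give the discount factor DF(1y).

step 1 [0.5y] swap r/2=477/9523: DF=(1 − 477/9523·(0))/(1+477/9523) = 9523/10000 ≈ 0.952300
step 2 [1y] zero: DF = P = 1859/2000 ≈ 0.929500
step 3 [1.5y] bond c/2=1/32: DF=(324167/320000 − 1/32·(0.952300+0.929500))/(1+1/32) = 9253/10000 ≈ 0.925300
step 4 [2y] swap r/2=1235/36836: DF=(1 − 1235/36836·(0.952300+0.929500+0.925300))/(1+1235/36836) = 1753/2000 ≈ 0.876500

1 1/2 9523/10000
2 1 1859/2000
3 3/2 9253/10000
4 2 1753/2000
DF(1y) = 1859/2000 ≈ 0.929500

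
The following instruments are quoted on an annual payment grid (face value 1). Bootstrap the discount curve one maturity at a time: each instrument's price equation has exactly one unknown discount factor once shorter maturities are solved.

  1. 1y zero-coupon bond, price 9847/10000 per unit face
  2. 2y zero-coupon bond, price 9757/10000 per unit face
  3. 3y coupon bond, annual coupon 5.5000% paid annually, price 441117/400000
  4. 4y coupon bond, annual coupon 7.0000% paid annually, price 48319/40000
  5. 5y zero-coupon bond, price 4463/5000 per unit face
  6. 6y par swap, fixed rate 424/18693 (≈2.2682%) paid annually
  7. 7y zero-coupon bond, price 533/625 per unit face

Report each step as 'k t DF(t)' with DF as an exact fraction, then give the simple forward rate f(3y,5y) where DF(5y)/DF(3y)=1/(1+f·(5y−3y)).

1 1 9847/10000
2 2 9757/10000
3 3 9431/10000
4 4 939/1000
5 5 4463/5000
6 6 1091/1250
7 7 533/625
f(3y,5y) = ((9431/10000)/(4463/5000) − 1)/(2) = 505/17852 ≈ 2.8288%

step 1 [1y] zero: DF = P = 9847/10000 ≈ 0.984700
step 2 [2y] zero: DF = P = 9757/10000 ≈ 0.975700
step 3 [3y] bond c/1=11/200: DF=(441117/400000 − 11/200·(0.984700+0.975700))/(1+11/200) = 9431/10000 ≈ 0.943100
step 4 [4y] bond c/1=7/100: DF=(48319/40000 − 7/100·(0.984700+0.975700+0.943100))/(1+7/100) = 939/1000 ≈ 0.939000
step 5 [5y] zero: DF = P = 4463/5000 ≈ 0.892600
step 6 [6y] swap r/1=424/18693: DF=(1 − 424/18693·(0.984700+0.975700+0.943100+0.939000+0.892600))/(1+424/18693) = 1091/1250 ≈ 0.872800
step 7 [7y] zero: DF = P = 533/625 ≈ 0.852800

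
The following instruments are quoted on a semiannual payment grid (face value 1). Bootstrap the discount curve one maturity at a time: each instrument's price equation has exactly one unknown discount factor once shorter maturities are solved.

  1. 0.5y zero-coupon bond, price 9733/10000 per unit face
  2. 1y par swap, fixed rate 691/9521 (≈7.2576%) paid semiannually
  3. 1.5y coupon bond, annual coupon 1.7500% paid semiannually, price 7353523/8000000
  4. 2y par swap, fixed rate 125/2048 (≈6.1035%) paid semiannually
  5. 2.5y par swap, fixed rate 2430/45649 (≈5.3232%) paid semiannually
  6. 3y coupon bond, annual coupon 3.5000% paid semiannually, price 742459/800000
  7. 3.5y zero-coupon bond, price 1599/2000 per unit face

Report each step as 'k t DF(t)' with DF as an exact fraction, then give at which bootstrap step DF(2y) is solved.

1 1/2 9733/10000
2 1 9309/10000
3 3/2 8947/10000
4 2 71/80
5 5/2 1757/2000
6 3 521/625
7 7/2 1599/2000
DF(2y) is solved at step 4

step 1 [0.5y] zero: DF = P = 9733/10000 ≈ 0.973300
step 2 [1y] swap r/2=691/19042: DF=(1 − 691/19042·(0.973300))/(1+691/19042) = 9309/10000 ≈ 0.930900
step 3 [1.5y] bond c/2=7/800: DF=(7353523/8000000 − 7/800·(0.973300+0.930900))/(1+7/800) = 8947/10000 ≈ 0.894700
step 4 [2y] swap r/2=125/4096: DF=(1 − 125/4096·(0.973300+0.930900+0.894700))/(1+125/4096) = 71/80 ≈ 0.887500
step 5 [2.5y] swap r/2=1215/45649: DF=(1 − 1215/45649·(0.973300+0.930900+0.894700+0.887500))/(1+1215/45649) = 1757/2000 ≈ 0.878500
step 6 [3y] bond c/2=7/400: DF=(742459/800000 − 7/400·(0.973300+0.930900+0.894700+0.887500+0.878500))/(1+7/400) = 521/625 ≈ 0.833600
step 7 [3.5y] zero: DF = P = 1599/2000 ≈ 0.799500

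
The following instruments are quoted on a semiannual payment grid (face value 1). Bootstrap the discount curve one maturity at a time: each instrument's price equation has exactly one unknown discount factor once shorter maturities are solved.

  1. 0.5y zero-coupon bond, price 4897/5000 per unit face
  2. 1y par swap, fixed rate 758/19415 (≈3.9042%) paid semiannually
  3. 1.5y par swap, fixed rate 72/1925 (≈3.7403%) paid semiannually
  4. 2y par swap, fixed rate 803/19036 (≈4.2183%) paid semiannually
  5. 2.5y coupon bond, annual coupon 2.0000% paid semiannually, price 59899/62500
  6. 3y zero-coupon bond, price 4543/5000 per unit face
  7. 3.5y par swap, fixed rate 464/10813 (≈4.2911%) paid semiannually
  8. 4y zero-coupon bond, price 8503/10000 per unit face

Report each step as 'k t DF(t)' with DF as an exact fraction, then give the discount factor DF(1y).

1 1/2 4897/5000
2 1 9621/10000
3 3/2 473/500
4 2 9197/10000
5 5/2 1139/1250
6 3 4543/5000
7 7/2 538/625
8 4 8503/10000
DF(1y) = 9621/10000 ≈ 0.962100

step 1 [0.5y] zero: DF = P = 4897/5000 ≈ 0.979400
step 2 [1y] swap r/2=379/19415: DF=(1 − 379/19415·(0.979400))/(1+379/19415) = 9621/10000 ≈ 0.962100
step 3 [1.5y] swap r/2=36/1925: DF=(1 − 36/1925·(0.979400+0.962100))/(1+36/1925) = 473/500 ≈ 0.946000
step 4 [2y] swap r/2=803/38072: DF=(1 − 803/38072·(0.979400+0.962100+0.946000))/(1+803/38072) = 9197/10000 ≈ 0.919700
step 5 [2.5y] bond c/2=1/100: DF=(59899/62500 − 1/100·(0.979400+0.962100+0.946000+0.919700))/(1+1/100) = 1139/1250 ≈ 0.911200
step 6 [3y] zero: DF = P = 4543/5000 ≈ 0.908600
step 7 [3.5y] swap r/2=232/10813: DF=(1 − 232/10813·(0.979400+0.962100+0.946000+0.919700+0.911200+0.908600))/(1+232/10813) = 538/625 ≈ 0.860800
step 8 [4y] zero: DF = P = 8503/10000 ≈ 0.850300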